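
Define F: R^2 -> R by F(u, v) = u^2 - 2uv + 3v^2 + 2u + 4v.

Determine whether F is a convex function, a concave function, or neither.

F is quadratic, so its Hessian is the constant matrix H = [[2, -2], [-2, 6]].
det(H) = 8, tr(H) = 8.
det(H) > 0 and tr(H) > 0, so H is positive definite everywhere: convex.

convex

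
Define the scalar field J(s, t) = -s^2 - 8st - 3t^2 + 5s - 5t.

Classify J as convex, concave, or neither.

J is quadratic, so its Hessian is the constant matrix H = [[-2, -8], [-8, -6]].
det(H) = -52, tr(H) = -8.
det(H) < 0, so H is indefinite: neither convex nor concave.

neither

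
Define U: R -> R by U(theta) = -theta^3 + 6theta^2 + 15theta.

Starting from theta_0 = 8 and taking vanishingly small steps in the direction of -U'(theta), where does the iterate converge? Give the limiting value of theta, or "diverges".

U'(theta) = -3(theta - 5)(theta + 1), so U'(8) = -81.
Gradient descent moves in the -U' direction, i.e. theta is increasing.
There is no critical point above theta=8, and U' keeps the same sign, so the iterate runs off to +∞.

diverges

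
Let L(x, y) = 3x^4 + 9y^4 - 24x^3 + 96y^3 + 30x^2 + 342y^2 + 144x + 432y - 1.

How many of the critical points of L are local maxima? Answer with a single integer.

L separates as a function of x plus a function of y, so ∇L=0 decouples.
∂L/∂x = 12(x - 4)(x - 3)(x + 1) = 0 at x ∈ {-1, 3, 4}; ∂L/∂y = 36(y + 1)(y + 3)(y + 4) = 0 at y ∈ {-4, -3, -1}.
The Hessian is diagonal: diag(L_xx, L_yy). Second derivatives: L_xx(-1)=240, L_xx(3)=-48, L_xx(4)=60; L_yy(-4)=108, L_yy(-3)=-72, L_yy(-1)=216.
Local maxima occur where both diagonal entries negative: (3, -3). Count: 1.

1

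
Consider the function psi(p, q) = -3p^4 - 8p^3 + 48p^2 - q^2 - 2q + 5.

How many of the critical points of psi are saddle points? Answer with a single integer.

1

psi separates as a function of p plus a function of q, so ∇psi=0 decouples.
∂psi/∂p = -12p(p - 2)(p + 4) = 0 at p ∈ {-4, 0, 2}; ∂psi/∂q = -2(q + 1) = 0 at q ∈ {-1}.
The Hessian is diagonal: diag(psi_pp, psi_qq). Second derivatives: psi_pp(-4)=-288, psi_pp(0)=96, psi_pp(2)=-144; psi_qq(-1)=-2.
Saddle points occur where the two diagonal entries have opposite signs: (0, -1). Count: 1.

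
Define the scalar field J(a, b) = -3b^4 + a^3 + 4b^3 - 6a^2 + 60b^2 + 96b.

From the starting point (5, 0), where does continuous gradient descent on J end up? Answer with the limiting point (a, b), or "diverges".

(4, -1)

J is separable, so gradient descent decouples: a follows -∂J/∂a, b follows -∂J/∂b.
∂J/∂a = 3a(a - 4); at a=5 this is 15, so a decreases.
∂J/∂b = -12(b - 4)(b + 1)(b + 2); at b=0 this is 96, so b decreases.
a converges to its nearest critical value 4 (a local min of the a-part); b converges to -1. The iterate converges to (4, -1).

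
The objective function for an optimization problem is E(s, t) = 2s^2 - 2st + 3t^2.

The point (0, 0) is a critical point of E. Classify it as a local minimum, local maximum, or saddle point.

local minimum

The Hessian of E is constant: H = [[4, -2], [-2, 6]].
det(H) = 4·6 − (-2)² = 20.
det(H) > 0 and tr(H) = 10 > 0, so H is positive definite and the point is a local minimum.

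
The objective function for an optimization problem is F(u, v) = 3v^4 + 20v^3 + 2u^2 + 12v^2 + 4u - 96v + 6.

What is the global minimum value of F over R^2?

F(u,v) separates as P(u) + Q(v) + 6, so its minimum is min P + min Q + 6.
P'(u) = 4u + 4 vanishes at u ∈ {-1}; Q'(v) = 12(v - 1)(v + 2)(v + 4) vanishes at v ∈ {-4, -2, 1}.
Local minima of P (where P''>0): P(-1)=-2. Local minima of Q: Q(-4)=64, Q(1)=-61.
So the global minimum of F is P(-1) + Q(1) + 6 = -2 − 61 + 6 = -57, attained at (-1, 1).

-57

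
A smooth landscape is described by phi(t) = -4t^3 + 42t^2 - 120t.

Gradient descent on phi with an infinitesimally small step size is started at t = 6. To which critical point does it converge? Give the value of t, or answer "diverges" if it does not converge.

phi'(t) = -12(t - 5)(t - 2), so phi'(6) = -48.
Gradient descent moves in the -phi' direction, i.e. t is increasing.
There is no critical point above t=6, and phi' keeps the same sign, so the iterate runs off to +∞.

diverges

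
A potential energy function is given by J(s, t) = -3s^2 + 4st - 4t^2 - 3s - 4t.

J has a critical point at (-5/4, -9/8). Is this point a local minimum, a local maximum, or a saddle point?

local maximum

The Hessian of J is constant: H = [[-6, 4], [4, -8]].
det(H) = (-6)·(-8) − 4² = 32.
det(H) > 0 and tr(H) = -14 < 0, so H is negative definite and the point is a local maximum.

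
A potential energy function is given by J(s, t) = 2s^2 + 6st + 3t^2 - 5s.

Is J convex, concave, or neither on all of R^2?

neither

J is quadratic, so its Hessian is the constant matrix H = [[4, 6], [6, 6]].
det(H) = -12, tr(H) = 10.
det(H) < 0, so H is indefinite: neither convex nor concave.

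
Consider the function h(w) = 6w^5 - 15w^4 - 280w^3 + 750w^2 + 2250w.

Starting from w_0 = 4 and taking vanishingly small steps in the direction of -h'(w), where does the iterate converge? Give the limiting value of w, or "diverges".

5

h'(w) = 30(w - 5)(w - 3)(w + 1)(w + 5), so h'(4) = -1350.
Gradient descent moves in the -h' direction, i.e. w is increasing.
The nearest critical point in that direction is w = 5, where h'' = 3600 > 0 (a local minimum). The iterate converges there.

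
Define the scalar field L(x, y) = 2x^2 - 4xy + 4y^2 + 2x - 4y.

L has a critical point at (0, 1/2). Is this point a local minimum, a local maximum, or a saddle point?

local minimum

The Hessian of L is constant: H = [[4, -4], [-4, 8]].
det(H) = 4·8 − (-4)² = 16.
det(H) > 0 and tr(H) = 12 > 0, so H is positive definite and the point is a local minimum.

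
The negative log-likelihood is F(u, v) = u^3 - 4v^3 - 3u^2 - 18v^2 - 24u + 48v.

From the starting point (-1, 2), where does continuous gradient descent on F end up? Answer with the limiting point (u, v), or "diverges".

diverges

F is separable, so gradient descent decouples: u follows -∂F/∂u, v follows -∂F/∂v.
∂F/∂u = 3(u - 4)(u + 2); at u=-1 this is -15, so u increases.
∂F/∂v = -12(v - 1)(v + 4); at v=2 this is -72, so v increases.
The v-coordinate has no critical point in that direction and runs off to infinity.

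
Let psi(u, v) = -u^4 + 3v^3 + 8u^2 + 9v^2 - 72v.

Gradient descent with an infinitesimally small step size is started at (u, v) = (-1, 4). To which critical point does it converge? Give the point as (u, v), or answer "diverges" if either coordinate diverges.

(0, 2)

psi is separable, so gradient descent decouples: u follows -∂psi/∂u, v follows -∂psi/∂v.
∂psi/∂u = -4u(u - 2)(u + 2); at u=-1 this is -12, so u increases.
∂psi/∂v = 9(v - 2)(v + 4); at v=4 this is 144, so v decreases.
u converges to its nearest critical value 0 (a local min of the u-part); v converges to 2. The iterate converges to (0, 2).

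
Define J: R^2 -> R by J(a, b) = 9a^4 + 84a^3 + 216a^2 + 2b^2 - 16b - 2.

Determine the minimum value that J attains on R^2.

-34

J(a,b) separates as P(a) + Q(b) − 2, so its minimum is min P + min Q − 2.
P'(a) = 36a(a + 3)(a + 4) vanishes at a ∈ {-4, -3, 0}; Q'(b) = 4b - 16 vanishes at b ∈ {4}.
Local minima of P (where P''>0): P(-4)=384, P(0)=0. Local minima of Q: Q(4)=-32.
So the global minimum of J is P(0) + Q(4) − 2 = 0 − 32 − 2 = -34, attained at (0, 4).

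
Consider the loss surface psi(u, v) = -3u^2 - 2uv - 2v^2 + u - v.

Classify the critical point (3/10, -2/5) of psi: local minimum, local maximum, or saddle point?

The Hessian of psi is constant: H = [[-6, -2], [-2, -4]].
det(H) = (-6)·(-4) − (-2)² = 20.
det(H) > 0 and tr(H) = -10 < 0, so H is negative definite and the point is a local maximum.

local maximum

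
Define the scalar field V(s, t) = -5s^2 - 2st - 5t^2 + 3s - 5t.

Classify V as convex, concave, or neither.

concave

V is quadratic, so its Hessian is the constant matrix H = [[-10, -2], [-2, -10]].
det(H) = 96, tr(H) = -20.
det(H) > 0 and tr(H) < 0, so H is negative definite everywhere: concave.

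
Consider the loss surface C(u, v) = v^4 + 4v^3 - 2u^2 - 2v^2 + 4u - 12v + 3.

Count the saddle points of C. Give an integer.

2

C separates as a function of u plus a function of v, so ∇C=0 decouples.
∂C/∂u = -4(u - 1) = 0 at u ∈ {1}; ∂C/∂v = 4(v - 1)(v + 1)(v + 3) = 0 at v ∈ {-3, -1, 1}.
The Hessian is diagonal: diag(C_uu, C_vv). Second derivatives: C_uu(1)=-4; C_vv(-3)=32, C_vv(-1)=-16, C_vv(1)=32.
Saddle points occur where the two diagonal entries have opposite signs: (1, -3), (1, 1). Count: 2.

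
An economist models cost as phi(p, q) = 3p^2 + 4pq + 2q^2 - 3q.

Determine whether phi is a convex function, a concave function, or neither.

phi is quadratic, so its Hessian is the constant matrix H = [[6, 4], [4, 4]].
det(H) = 8, tr(H) = 10.
det(H) > 0 and tr(H) > 0, so H is positive definite everywhere: convex.

convex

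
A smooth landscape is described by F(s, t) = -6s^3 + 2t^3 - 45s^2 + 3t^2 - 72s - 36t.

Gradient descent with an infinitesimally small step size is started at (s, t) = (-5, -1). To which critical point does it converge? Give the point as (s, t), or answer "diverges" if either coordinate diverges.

(-4, 2)

F is separable, so gradient descent decouples: s follows -∂F/∂s, t follows -∂F/∂t.
∂F/∂s = -18(s + 1)(s + 4); at s=-5 this is -72, so s increases.
∂F/∂t = 6(t - 2)(t + 3); at t=-1 this is -36, so t increases.
s converges to its nearest critical value -4 (a local min of the s-part); t converges to 2. The iterate converges to (-4, 2).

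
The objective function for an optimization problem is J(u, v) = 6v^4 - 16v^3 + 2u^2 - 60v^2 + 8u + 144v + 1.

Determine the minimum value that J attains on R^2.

J(u,v) separates as P(u) + Q(v) + 1, so its minimum is min P + min Q + 1.
P'(u) = 4u + 8 vanishes at u ∈ {-2}; Q'(v) = 24(v - 3)(v - 1)(v + 2) vanishes at v ∈ {-2, 1, 3}.
Local minima of P (where P''>0): P(-2)=-8. Local minima of Q: Q(-2)=-304, Q(3)=-54.
So the global minimum of J is P(-2) + Q(-2) + 1 = -8 − 304 + 1 = -311, attained at (-2, -2).

-311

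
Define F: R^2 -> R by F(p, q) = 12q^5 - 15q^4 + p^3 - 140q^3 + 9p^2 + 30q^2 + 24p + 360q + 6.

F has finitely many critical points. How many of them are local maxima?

2

F separates as a function of p plus a function of q, so ∇F=0 decouples.
∂F/∂p = 3(p + 2)(p + 4) = 0 at p ∈ {-4, -2}; ∂F/∂q = 60(q - 3)(q - 1)(q + 1)(q + 2) = 0 at q ∈ {-2, -1, 1, 3}.
The Hessian is diagonal: diag(F_pp, F_qq). Second derivatives: F_pp(-4)=-6, F_pp(-2)=6; F_qq(-2)=-900, F_qq(-1)=480, F_qq(1)=-720, F_qq(3)=2400.
Local maxima occur where both diagonal entries negative: (-4, -2), (-4, 1). Count: 2.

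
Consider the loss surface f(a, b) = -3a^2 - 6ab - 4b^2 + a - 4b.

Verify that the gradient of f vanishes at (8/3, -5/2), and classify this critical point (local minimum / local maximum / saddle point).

local maximum

∇f = (-6a - 6b + 1, -6a - 8b - 4); substituting (8/3, -5/2) gives ∇f = (0, 0), so (8/3, -5/2) is indeed a critical point.
The Hessian of f is constant: H = [[-6, -6], [-6, -8]].
det(H) = (-6)·(-8) − (-6)² = 12.
det(H) > 0 and tr(H) = -14 < 0, so H is negative definite and the point is a local maximum.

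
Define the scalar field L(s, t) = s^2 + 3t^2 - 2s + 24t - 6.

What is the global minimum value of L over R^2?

-55

L(s,t) separates as P(s) + Q(t) − 6, so its minimum is min P + min Q − 6.
P'(s) = 2s - 2 vanishes at s ∈ {1}; Q'(t) = 6(t + 4) vanishes at t ∈ {-4}.
Local minima of P (where P''>0): P(1)=-1. Local minima of Q: Q(-4)=-48.
So the global minimum of L is P(1) + Q(-4) − 6 = -1 − 48 − 6 = -55, attained at (1, -4).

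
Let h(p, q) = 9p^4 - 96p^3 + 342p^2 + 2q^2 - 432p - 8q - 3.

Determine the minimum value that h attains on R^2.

h(p,q) separates as A(p) + B(q) − 3, so its minimum is min A + min B − 3.
A'(p) = 36(p - 4)(p - 3)(p - 1) vanishes at p ∈ {1, 3, 4}; B'(q) = 4q - 8 vanishes at q ∈ {2}.
Local minima of A (where A''>0): A(1)=-177, A(4)=-96. Local minima of B: B(2)=-8.
So the global minimum of h is A(1) + B(2) − 3 = -177 − 8 − 3 = -188, attained at (1, 2).

-188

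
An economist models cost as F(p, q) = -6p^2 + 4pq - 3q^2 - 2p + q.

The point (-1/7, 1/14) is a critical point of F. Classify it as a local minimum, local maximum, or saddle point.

local maximum

The Hessian of F is constant: H = [[-12, 4], [4, -6]].
det(H) = (-12)·(-6) − 4² = 56.
det(H) > 0 and tr(H) = -18 < 0, so H is negative definite and the point is a local maximum.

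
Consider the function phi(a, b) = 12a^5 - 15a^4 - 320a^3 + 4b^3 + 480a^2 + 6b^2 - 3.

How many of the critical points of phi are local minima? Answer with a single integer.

2

phi separates as a function of a plus a function of b, so ∇phi=0 decouples.
∂phi/∂a = 60a(a - 4)(a - 1)(a + 4) = 0 at a ∈ {-4, 0, 1, 4}; ∂phi/∂b = 12b(b + 1) = 0 at b ∈ {-1, 0}.
The Hessian is diagonal: diag(phi_aa, phi_bb). Second derivatives: phi_aa(-4)=-9600, phi_aa(0)=960, phi_aa(1)=-900, phi_aa(4)=5760; phi_bb(-1)=-12, phi_bb(0)=12.
Local minima occur where both diagonal entries positive: (0, 0), (4, 0). Count: 2.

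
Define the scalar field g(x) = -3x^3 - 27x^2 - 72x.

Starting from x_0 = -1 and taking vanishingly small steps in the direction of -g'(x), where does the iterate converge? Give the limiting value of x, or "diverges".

diverges

g'(x) = -9(x + 2)(x + 4), so g'(-1) = -27.
Gradient descent moves in the -g' direction, i.e. x is increasing.
There is no critical point above x=-1, and g' keeps the same sign, so the iterate runs off to +∞.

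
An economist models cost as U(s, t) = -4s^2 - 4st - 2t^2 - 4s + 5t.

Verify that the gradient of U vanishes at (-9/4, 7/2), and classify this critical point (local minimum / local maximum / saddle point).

local maximum

∇U = (-8s - 4t - 4, -4s - 4t + 5); substituting (-9/4, 7/2) gives ∇U = (0, 0), so (-9/4, 7/2) is indeed a critical point.
The Hessian of U is constant: H = [[-8, -4], [-4, -4]].
det(H) = (-8)·(-4) − (-4)² = 16.
det(H) > 0 and tr(H) = -12 < 0, so H is negative definite and the point is a local maximum.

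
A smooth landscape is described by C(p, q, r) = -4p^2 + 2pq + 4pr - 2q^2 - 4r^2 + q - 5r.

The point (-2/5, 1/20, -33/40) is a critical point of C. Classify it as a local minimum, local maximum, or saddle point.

local maximum

The Hessian is constant: H = [[-8, 2, 4], [2, -4, 0], [4, 0, -8]].
Leading principal minors: Δ₁ = -8, Δ₂ = 28, Δ₃ = -160.
The minors alternate sign starting negative (−, +, −), so H is negative definite: a local maximum.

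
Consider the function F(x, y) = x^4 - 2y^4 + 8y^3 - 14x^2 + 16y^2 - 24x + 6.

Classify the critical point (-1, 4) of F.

The mixed partial ∂²F/∂x∂y is 0, so the Hessian at any point is diag(F_xx, F_yy) = diag(4(3x^2 - 7), 8(-3y^2 + 6y + 4)).
At (-1, 4): H = diag(-16, -160).
Both eigenvalues are negative, so H is negative definite: a local maximum.

local maximum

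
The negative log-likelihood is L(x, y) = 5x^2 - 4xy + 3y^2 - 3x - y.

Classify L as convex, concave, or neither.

L is quadratic, so its Hessian is the constant matrix H = [[10, -4], [-4, 6]].
det(H) = 44, tr(H) = 16.
det(H) > 0 and tr(H) > 0, so H is positive definite everywhere: convex.

convex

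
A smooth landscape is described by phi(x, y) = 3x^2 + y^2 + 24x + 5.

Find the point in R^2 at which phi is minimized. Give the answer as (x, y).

(-4, 0)

phi(x,y) separates as P(x) + Q(y) + 5, so its minimum is min P + min Q + 5.
P'(x) = 6x + 24 vanishes at x ∈ {-4}; Q'(y) = 2y vanishes at y ∈ {0}.
Local minima of P (where P''>0): P(-4)=-48. Local minima of Q: Q(0)=0.
So the global minimum of phi is P(-4) + Q(0) + 5 = -48 + 0 + 5 = -43, attained at (-4, 0).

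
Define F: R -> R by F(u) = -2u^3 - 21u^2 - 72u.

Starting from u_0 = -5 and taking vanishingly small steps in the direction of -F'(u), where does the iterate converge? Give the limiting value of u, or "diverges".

-4

F'(u) = -6(u + 3)(u + 4), so F'(-5) = -12.
Gradient descent moves in the -F' direction, i.e. u is increasing.
The nearest critical point in that direction is u = -4, where F'' = 6 > 0 (a local minimum). The iterate converges there.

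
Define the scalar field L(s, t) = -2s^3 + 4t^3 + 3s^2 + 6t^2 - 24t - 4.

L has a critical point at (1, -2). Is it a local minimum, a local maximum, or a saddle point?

local maximum

The mixed partial ∂²L/∂s∂t is 0, so the Hessian at any point is diag(L_ss, L_tt) = diag(6(-2s + 1), 12(2t + 1)).
At (1, -2): H = diag(-6, -36).
Both eigenvalues are negative, so H is negative definite: a local maximum.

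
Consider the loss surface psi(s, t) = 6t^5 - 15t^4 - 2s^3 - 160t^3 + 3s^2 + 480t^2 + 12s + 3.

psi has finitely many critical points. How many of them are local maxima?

2

psi separates as a function of s plus a function of t, so ∇psi=0 decouples.
∂psi/∂s = -6(s - 2)(s + 1) = 0 at s ∈ {-1, 2}; ∂psi/∂t = 30t(t - 4)(t - 2)(t + 4) = 0 at t ∈ {-4, 0, 2, 4}.
The Hessian is diagonal: diag(psi_ss, psi_tt). Second derivatives: psi_ss(-1)=18, psi_ss(2)=-18; psi_tt(-4)=-5760, psi_tt(0)=960, psi_tt(2)=-720, psi_tt(4)=1920.
Local maxima occur where both diagonal entries negative: (2, -4), (2, 2). Count: 2.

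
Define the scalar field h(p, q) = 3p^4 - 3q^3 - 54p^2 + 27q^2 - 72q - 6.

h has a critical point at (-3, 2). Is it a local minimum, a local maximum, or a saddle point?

local minimum

The mixed partial ∂²h/∂p∂q is 0, so the Hessian at any point is diag(h_pp, h_qq) = diag(36(p^2 - 3), 18(-q + 3)).
At (-3, 2): H = diag(216, 18).
Both eigenvalues are positive, so H is positive definite: a local minimum.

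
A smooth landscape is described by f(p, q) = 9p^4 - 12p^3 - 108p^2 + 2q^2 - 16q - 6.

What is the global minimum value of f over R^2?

f(p,q) separates as A(p) + B(q) − 6, so its minimum is min A + min B − 6.
A'(p) = 36p(p - 3)(p + 2) vanishes at p ∈ {-2, 0, 3}; B'(q) = 4q - 16 vanishes at q ∈ {4}.
Local minima of A (where A''>0): A(-2)=-192, A(3)=-567. Local minima of B: B(4)=-32.
So the global minimum of f is A(3) + B(4) − 6 = -567 − 32 − 6 = -605, attained at (3, 4).

-605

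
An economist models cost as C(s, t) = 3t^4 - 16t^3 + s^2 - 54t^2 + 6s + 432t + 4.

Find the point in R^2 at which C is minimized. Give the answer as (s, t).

C(s,t) separates as P(s) + Q(t) + 4, so its minimum is min P + min Q + 4.
P'(s) = 2s + 6 vanishes at s ∈ {-3}; Q'(t) = 12(t - 4)(t - 3)(t + 3) vanishes at t ∈ {-3, 3, 4}.
Local minima of P (where P''>0): P(-3)=-9. Local minima of Q: Q(-3)=-1107, Q(4)=608.
So the global minimum of C is P(-3) + Q(-3) + 4 = -9 − 1107 + 4 = -1112, attained at (-3, -3).

(-3, -3)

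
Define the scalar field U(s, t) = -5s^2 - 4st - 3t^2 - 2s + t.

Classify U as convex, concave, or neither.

concave

U is quadratic, so its Hessian is the constant matrix H = [[-10, -4], [-4, -6]].
det(H) = 44, tr(H) = -16.
det(H) > 0 and tr(H) < 0, so H is negative definite everywhere: concave.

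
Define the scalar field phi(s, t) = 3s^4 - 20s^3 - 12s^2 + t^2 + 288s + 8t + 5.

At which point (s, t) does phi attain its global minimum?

phi(s,t) separates as P(s) + Q(t) + 5, so its minimum is min P + min Q + 5.
P'(s) = 12(s - 4)(s - 3)(s + 2) vanishes at s ∈ {-2, 3, 4}; Q'(t) = 2(t + 4) vanishes at t ∈ {-4}.
Local minima of P (where P''>0): P(-2)=-416, P(4)=448. Local minima of Q: Q(-4)=-16.
So the global minimum of phi is P(-2) + Q(-4) + 5 = -416 − 16 + 5 = -427, attained at (-2, -4).

(-2, -4)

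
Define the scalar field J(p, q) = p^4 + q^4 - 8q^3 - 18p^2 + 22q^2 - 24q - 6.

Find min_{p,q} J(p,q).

-96

J(p,q) separates as A(p) + B(q) − 6, so its minimum is min A + min B − 6.
A'(p) = 4p(p - 3)(p + 3) vanishes at p ∈ {-3, 0, 3}; B'(q) = 4(q - 3)(q - 2)(q - 1) vanishes at q ∈ {1, 2, 3}.
Local minima of A (where A''>0): A(-3)=-81, A(3)=-81. Local minima of B: B(1)=-9, B(3)=-9.
So the global minimum of J is A(-3) + B(1) − 6 = -81 − 9 − 6 = -96, attained at (-3, 1).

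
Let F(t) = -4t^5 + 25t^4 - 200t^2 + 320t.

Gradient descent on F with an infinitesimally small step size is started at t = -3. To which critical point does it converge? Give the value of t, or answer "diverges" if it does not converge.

F'(t) = -20(t - 4)(t - 2)(t - 1)(t + 2), so F'(-3) = -2800.
Gradient descent moves in the -F' direction, i.e. t is increasing.
The nearest critical point in that direction is t = -2, where F'' = 1440 > 0 (a local minimum). The iterate converges there.

-2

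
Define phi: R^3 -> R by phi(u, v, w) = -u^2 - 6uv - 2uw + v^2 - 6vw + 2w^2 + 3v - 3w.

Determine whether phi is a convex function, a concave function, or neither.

phi is quadratic, so its Hessian is the constant matrix H = [[-2, -6, -2], [-6, 2, -6], [-2, -6, 4]].
Leading principal minors: -2, -40, -240.
Neither pattern holds ⇒ H is indefinite ⇒ neither convex nor concave.

neither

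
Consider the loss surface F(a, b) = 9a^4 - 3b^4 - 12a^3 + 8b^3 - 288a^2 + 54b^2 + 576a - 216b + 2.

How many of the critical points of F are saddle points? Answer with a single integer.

5

F separates as a function of a plus a function of b, so ∇F=0 decouples.
∂F/∂a = 36(a - 4)(a - 1)(a + 4) = 0 at a ∈ {-4, 1, 4}; ∂F/∂b = -12(b - 3)(b - 2)(b + 3) = 0 at b ∈ {-3, 2, 3}.
The Hessian is diagonal: diag(F_aa, F_bb). Second derivatives: F_aa(-4)=1440, F_aa(1)=-540, F_aa(4)=864; F_bb(-3)=-360, F_bb(2)=60, F_bb(3)=-72.
Saddle points occur where the two diagonal entries have opposite signs: (-4, -3), (-4, 3), (1, 2), (4, -3), (4, 3). Count: 5.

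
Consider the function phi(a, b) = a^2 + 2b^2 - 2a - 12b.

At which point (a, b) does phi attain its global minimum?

phi(a,b) separates as P(a) + Q(b), so its minimum is min P + min Q.
P'(a) = 2a - 2 vanishes at a ∈ {1}; Q'(b) = 4b - 12 vanishes at b ∈ {3}.
Local minima of P (where P''>0): P(1)=-1. Local minima of Q: Q(3)=-18.
So the global minimum of phi is P(1) + Q(3) = -1 − 18 = -19, attained at (1, 3).

(1, 3)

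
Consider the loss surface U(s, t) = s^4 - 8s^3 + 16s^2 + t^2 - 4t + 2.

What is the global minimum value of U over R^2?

U(s,t) separates as P(s) + Q(t) + 2, so its minimum is min P + min Q + 2.
P'(s) = 4s(s - 4)(s - 2) vanishes at s ∈ {0, 2, 4}; Q'(t) = 2(t - 2) vanishes at t ∈ {2}.
Local minima of P (where P''>0): P(0)=0, P(4)=0. Local minima of Q: Q(2)=-4.
So the global minimum of U is P(0) + Q(2) + 2 = 0 − 4 + 2 = -2, attained at (0, 2).

-2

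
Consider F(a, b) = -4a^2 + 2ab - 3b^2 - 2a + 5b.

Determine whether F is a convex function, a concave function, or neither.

F is quadratic, so its Hessian is the constant matrix H = [[-8, 2], [2, -6]].
det(H) = 44, tr(H) = -14.
det(H) > 0 and tr(H) < 0, so H is negative definite everywhere: concave.

concave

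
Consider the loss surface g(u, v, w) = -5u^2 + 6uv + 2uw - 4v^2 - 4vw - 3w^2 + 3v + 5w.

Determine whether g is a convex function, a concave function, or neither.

concave

g is quadratic, so its Hessian is the constant matrix H = [[-10, 6, 2], [6, -8, -4], [2, -4, -6]].
Leading principal minors: -10, 44, -168.
Signs alternate −, +, − ⇒ H ≺ 0 ⇒ concave.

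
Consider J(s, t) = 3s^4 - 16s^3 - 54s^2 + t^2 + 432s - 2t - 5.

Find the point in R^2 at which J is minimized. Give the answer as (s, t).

(-3, 1)

J(s,t) separates as P(s) + Q(t) − 5, so its minimum is min P + min Q − 5.
P'(s) = 12(s - 4)(s - 3)(s + 3) vanishes at s ∈ {-3, 3, 4}; Q'(t) = 2(t - 1) vanishes at t ∈ {1}.
Local minima of P (where P''>0): P(-3)=-1107, P(4)=608. Local minima of Q: Q(1)=-1.
So the global minimum of J is P(-3) + Q(1) − 5 = -1107 − 1 − 5 = -1113, attained at (-3, 1).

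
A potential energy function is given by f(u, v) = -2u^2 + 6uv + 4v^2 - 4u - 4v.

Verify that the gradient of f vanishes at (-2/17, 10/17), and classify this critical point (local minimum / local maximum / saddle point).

saddle point

∇f = (-4u + 6v - 4, 6u + 8v - 4); substituting (-2/17, 10/17) gives ∇f = (0, 0), so (-2/17, 10/17) is indeed a critical point.
The Hessian of f is constant: H = [[-4, 6], [6, 8]].
det(H) = (-4)·8 − 6² = -68.
Since det(H) < 0, H is indefinite and the critical point is a saddle point.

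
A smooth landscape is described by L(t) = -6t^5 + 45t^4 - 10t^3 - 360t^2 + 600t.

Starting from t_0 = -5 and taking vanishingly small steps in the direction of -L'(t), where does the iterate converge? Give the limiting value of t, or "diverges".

L'(t) = -30(t - 5)(t - 2)(t - 1)(t + 2), so L'(-5) = -37800.
Gradient descent moves in the -L' direction, i.e. t is increasing.
The nearest critical point in that direction is t = -2, where L'' = 2520 > 0 (a local minimum). The iterate converges there.

-2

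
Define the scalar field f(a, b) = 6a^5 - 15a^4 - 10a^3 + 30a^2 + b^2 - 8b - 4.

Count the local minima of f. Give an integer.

f separates as a function of a plus a function of b, so ∇f=0 decouples.
∂f/∂a = 30a(a - 2)(a - 1)(a + 1) = 0 at a ∈ {-1, 0, 1, 2}; ∂f/∂b = 2(b - 4) = 0 at b ∈ {4}.
The Hessian is diagonal: diag(f_aa, f_bb). Second derivatives: f_aa(-1)=-180, f_aa(0)=60, f_aa(1)=-60, f_aa(2)=180; f_bb(4)=2.
Local minima occur where both diagonal entries positive: (0, 4), (2, 4). Count: 2.

2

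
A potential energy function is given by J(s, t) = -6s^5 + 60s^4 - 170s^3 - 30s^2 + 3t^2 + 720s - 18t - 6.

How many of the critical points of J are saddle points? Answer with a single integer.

J separates as a function of s plus a function of t, so ∇J=0 decouples.
∂J/∂s = -30(s - 4)(s - 3)(s - 2)(s + 1) = 0 at s ∈ {-1, 2, 3, 4}; ∂J/∂t = 6(t - 3) = 0 at t ∈ {3}.
The Hessian is diagonal: diag(J_ss, J_tt). Second derivatives: J_ss(-1)=1800, J_ss(2)=-180, J_ss(3)=120, J_ss(4)=-300; J_tt(3)=6.
Saddle points occur where the two diagonal entries have opposite signs: (2, 3), (4, 3). Count: 2.

2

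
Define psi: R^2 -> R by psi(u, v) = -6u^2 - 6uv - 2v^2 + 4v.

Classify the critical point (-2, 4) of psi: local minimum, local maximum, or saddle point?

The Hessian of psi is constant: H = [[-12, -6], [-6, -4]].
det(H) = (-12)·(-4) − (-6)² = 12.
det(H) > 0 and tr(H) = -16 < 0, so H is negative definite and the point is a local maximum.

local maximum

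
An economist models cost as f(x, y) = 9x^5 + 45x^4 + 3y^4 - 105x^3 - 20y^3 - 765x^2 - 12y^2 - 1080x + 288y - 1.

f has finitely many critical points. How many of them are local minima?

f separates as a function of x plus a function of y, so ∇f=0 decouples.
∂f/∂x = 45(x - 3)(x + 1)(x + 2)(x + 4) = 0 at x ∈ {-4, -2, -1, 3}; ∂f/∂y = 12(y - 4)(y - 3)(y + 2) = 0 at y ∈ {-2, 3, 4}.
The Hessian is diagonal: diag(f_xx, f_yy). Second derivatives: f_xx(-4)=-1890, f_xx(-2)=450, f_xx(-1)=-540, f_xx(3)=6300; f_yy(-2)=360, f_yy(3)=-60, f_yy(4)=72.
Local minima occur where both diagonal entries positive: (-2, -2), (-2, 4), (3, -2), (3, 4). Count: 4.

4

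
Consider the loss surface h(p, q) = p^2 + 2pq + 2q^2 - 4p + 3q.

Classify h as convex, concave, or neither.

h is quadratic, so its Hessian is the constant matrix H = [[2, 2], [2, 4]].
det(H) = 4, tr(H) = 6.
det(H) > 0 and tr(H) > 0, so H is positive definite everywhere: convex.

convex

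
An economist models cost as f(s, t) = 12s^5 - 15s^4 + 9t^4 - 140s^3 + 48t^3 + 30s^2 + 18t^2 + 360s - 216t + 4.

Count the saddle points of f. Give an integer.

f separates as a function of s plus a function of t, so ∇f=0 decouples.
∂f/∂s = 60(s - 3)(s - 1)(s + 1)(s + 2) = 0 at s ∈ {-2, -1, 1, 3}; ∂f/∂t = 36(t - 1)(t + 2)(t + 3) = 0 at t ∈ {-3, -2, 1}.
The Hessian is diagonal: diag(f_ss, f_tt). Second derivatives: f_ss(-2)=-900, f_ss(-1)=480, f_ss(1)=-720, f_ss(3)=2400; f_tt(-3)=144, f_tt(-2)=-108, f_tt(1)=432.
Saddle points occur where the two diagonal entries have opposite signs: (-2, -3), (-2, 1), (-1, -2), (1, -3), (1, 1), (3, -2). Count: 6.

6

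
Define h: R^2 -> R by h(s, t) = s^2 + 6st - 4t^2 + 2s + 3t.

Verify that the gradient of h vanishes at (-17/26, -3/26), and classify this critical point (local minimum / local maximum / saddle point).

saddle point

∇h = (2s + 6t + 2, 6s - 8t + 3); substituting (-17/26, -3/26) gives ∇h = (0, 0), so (-17/26, -3/26) is indeed a critical point.
The Hessian of h is constant: H = [[2, 6], [6, -8]].
det(H) = 2·(-8) − 6² = -52.
Since det(H) < 0, H is indefinite and the critical point is a saddle point.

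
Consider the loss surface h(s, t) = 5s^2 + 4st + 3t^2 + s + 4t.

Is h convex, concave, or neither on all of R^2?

h is quadratic, so its Hessian is the constant matrix H = [[10, 4], [4, 6]].
det(H) = 44, tr(H) = 16.
det(H) > 0 and tr(H) > 0, so H is positive definite everywhere: convex.

convex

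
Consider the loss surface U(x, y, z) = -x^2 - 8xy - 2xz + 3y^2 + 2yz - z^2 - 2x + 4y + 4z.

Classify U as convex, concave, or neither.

neither

U is quadratic, so its Hessian is the constant matrix H = [[-2, -8, -2], [-8, 6, 2], [-2, 2, -2]].
Leading principal minors: -2, -76, 200.
Neither pattern holds ⇒ H is indefinite ⇒ neither convex nor concave.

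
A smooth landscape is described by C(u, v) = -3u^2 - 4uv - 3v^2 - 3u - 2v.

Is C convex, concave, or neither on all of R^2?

C is quadratic, so its Hessian is the constant matrix H = [[-6, -4], [-4, -6]].
det(H) = 20, tr(H) = -12.
det(H) > 0 and tr(H) < 0, so H is negative definite everywhere: concave.

concave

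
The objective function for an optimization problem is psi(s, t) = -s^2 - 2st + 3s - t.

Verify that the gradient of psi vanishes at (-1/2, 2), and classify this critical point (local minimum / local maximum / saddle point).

saddle point

∇psi = (-2s - 2t + 3, -2s - 1); substituting (-1/2, 2) gives ∇psi = (0, 0), so (-1/2, 2) is indeed a critical point.
The Hessian of psi is constant: H = [[-2, -2], [-2, 0]].
det(H) = (-2)·0 − (-2)² = -4.
Since det(H) < 0, H is indefinite and the critical point is a saddle point.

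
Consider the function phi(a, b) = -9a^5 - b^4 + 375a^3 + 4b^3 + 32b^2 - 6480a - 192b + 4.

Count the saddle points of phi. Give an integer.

phi separates as a function of a plus a function of b, so ∇phi=0 decouples.
∂phi/∂a = -45(a - 4)(a - 3)(a + 3)(a + 4) = 0 at a ∈ {-4, -3, 3, 4}; ∂phi/∂b = -4(b - 4)(b - 3)(b + 4) = 0 at b ∈ {-4, 3, 4}.
The Hessian is diagonal: diag(phi_aa, phi_bb). Second derivatives: phi_aa(-4)=2520, phi_aa(-3)=-1890, phi_aa(3)=1890, phi_aa(4)=-2520; phi_bb(-4)=-224, phi_bb(3)=28, phi_bb(4)=-32.
Saddle points occur where the two diagonal entries have opposite signs: (-4, -4), (-4, 4), (-3, 3), (3, -4), (3, 4), (4, 3). Count: 6.

6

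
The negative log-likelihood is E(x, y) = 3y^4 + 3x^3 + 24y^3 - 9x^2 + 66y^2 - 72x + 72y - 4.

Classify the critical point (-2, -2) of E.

local maximum

The mixed partial ∂²E/∂x∂y is 0, so the Hessian at any point is diag(E_xx, E_yy) = diag(18(x - 1), 12(3y^2 + 12y + 11)).
At (-2, -2): H = diag(-54, -12).
Both eigenvalues are negative, so H is negative definite: a local maximum.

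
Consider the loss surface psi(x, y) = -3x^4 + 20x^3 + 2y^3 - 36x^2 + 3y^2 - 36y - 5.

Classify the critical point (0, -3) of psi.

The mixed partial ∂²psi/∂x∂y is 0, so the Hessian at any point is diag(psi_xx, psi_yy) = diag(12(-3x^2 + 10x - 6), 6(2y + 1)).
At (0, -3): H = diag(-72, -30).
Both eigenvalues are negative, so H is negative definite: a local maximum.

local maximum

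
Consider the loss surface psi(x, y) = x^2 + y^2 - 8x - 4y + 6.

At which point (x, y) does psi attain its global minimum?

(4, 2)

psi(x,y) separates as P(x) + Q(y) + 6, so its minimum is min P + min Q + 6.
P'(x) = 2x - 8 vanishes at x ∈ {4}; Q'(y) = 2y - 4 vanishes at y ∈ {2}.
Local minima of P (where P''>0): P(4)=-16. Local minima of Q: Q(2)=-4.
So the global minimum of psi is P(4) + Q(2) + 6 = -16 − 4 + 6 = -14, attained at (4, 2).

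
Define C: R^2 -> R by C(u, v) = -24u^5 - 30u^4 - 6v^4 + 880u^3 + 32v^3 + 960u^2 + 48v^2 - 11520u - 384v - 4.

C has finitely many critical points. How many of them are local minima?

2

C separates as a function of u plus a function of v, so ∇C=0 decouples.
∂C/∂u = -120(u - 4)(u - 2)(u + 3)(u + 4) = 0 at u ∈ {-4, -3, 2, 4}; ∂C/∂v = -24(v - 4)(v - 2)(v + 2) = 0 at v ∈ {-2, 2, 4}.
The Hessian is diagonal: diag(C_uu, C_vv). Second derivatives: C_uu(-4)=5760, C_uu(-3)=-4200, C_uu(2)=7200, C_uu(4)=-13440; C_vv(-2)=-576, C_vv(2)=192, C_vv(4)=-288.
Local minima occur where both diagonal entries positive: (-4, 2), (2, 2). Count: 2.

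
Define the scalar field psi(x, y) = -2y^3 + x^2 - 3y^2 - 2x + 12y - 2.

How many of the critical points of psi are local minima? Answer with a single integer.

1

psi separates as a function of x plus a function of y, so ∇psi=0 decouples.
∂psi/∂x = 2(x - 1) = 0 at x ∈ {1}; ∂psi/∂y = -6(y - 1)(y + 2) = 0 at y ∈ {-2, 1}.
The Hessian is diagonal: diag(psi_xx, psi_yy). Second derivatives: psi_xx(1)=2; psi_yy(-2)=18, psi_yy(1)=-18.
Local minima occur where both diagonal entries positive: (1, -2). Count: 1.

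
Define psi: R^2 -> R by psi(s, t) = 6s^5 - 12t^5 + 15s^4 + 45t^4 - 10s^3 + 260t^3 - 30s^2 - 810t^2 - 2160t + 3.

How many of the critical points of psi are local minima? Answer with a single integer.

4

psi separates as a function of s plus a function of t, so ∇psi=0 decouples.
∂psi/∂s = 30s(s - 1)(s + 1)(s + 2) = 0 at s ∈ {-2, -1, 0, 1}; ∂psi/∂t = -60(t - 4)(t - 3)(t + 1)(t + 3) = 0 at t ∈ {-3, -1, 3, 4}.
The Hessian is diagonal: diag(psi_ss, psi_tt). Second derivatives: psi_ss(-2)=-180, psi_ss(-1)=60, psi_ss(0)=-60, psi_ss(1)=180; psi_tt(-3)=5040, psi_tt(-1)=-2400, psi_tt(3)=1440, psi_tt(4)=-2100.
Local minima occur where both diagonal entries positive: (-1, -3), (-1, 3), (1, -3), (1, 3). Count: 4.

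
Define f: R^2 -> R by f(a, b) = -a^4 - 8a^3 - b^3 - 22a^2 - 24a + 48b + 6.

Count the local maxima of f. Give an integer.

f separates as a function of a plus a function of b, so ∇f=0 decouples.
∂f/∂a = -4(a + 1)(a + 2)(a + 3) = 0 at a ∈ {-3, -2, -1}; ∂f/∂b = -3(b - 4)(b + 4) = 0 at b ∈ {-4, 4}.
The Hessian is diagonal: diag(f_aa, f_bb). Second derivatives: f_aa(-3)=-8, f_aa(-2)=4, f_aa(-1)=-8; f_bb(-4)=24, f_bb(4)=-24.
Local maxima occur where both diagonal entries negative: (-3, 4), (-1, 4). Count: 2.

2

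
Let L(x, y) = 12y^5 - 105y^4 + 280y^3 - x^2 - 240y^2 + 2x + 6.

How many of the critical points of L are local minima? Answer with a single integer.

0

L separates as a function of x plus a function of y, so ∇L=0 decouples.
∂L/∂x = -2(x - 1) = 0 at x ∈ {1}; ∂L/∂y = 60y(y - 4)(y - 2)(y - 1) = 0 at y ∈ {0, 1, 2, 4}.
The Hessian is diagonal: diag(L_xx, L_yy). Second derivatives: L_xx(1)=-2; L_yy(0)=-480, L_yy(1)=180, L_yy(2)=-240, L_yy(4)=1440.
Local minima occur where both diagonal entries positive: none. Count: 0.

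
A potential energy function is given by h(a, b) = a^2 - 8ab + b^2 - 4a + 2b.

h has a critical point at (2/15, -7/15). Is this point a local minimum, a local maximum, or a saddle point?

saddle point

The Hessian of h is constant: H = [[2, -8], [-8, 2]].
det(H) = 2·2 − (-8)² = -60.
Since det(H) < 0, H is indefinite and the critical point is a saddle point.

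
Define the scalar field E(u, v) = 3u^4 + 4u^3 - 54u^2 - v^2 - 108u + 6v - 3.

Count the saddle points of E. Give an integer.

2

E separates as a function of u plus a function of v, so ∇E=0 decouples.
∂E/∂u = 12(u - 3)(u + 1)(u + 3) = 0 at u ∈ {-3, -1, 3}; ∂E/∂v = -2(v - 3) = 0 at v ∈ {3}.
The Hessian is diagonal: diag(E_uu, E_vv). Second derivatives: E_uu(-3)=144, E_uu(-1)=-96, E_uu(3)=288; E_vv(3)=-2.
Saddle points occur where the two diagonal entries have opposite signs: (-3, 3), (3, 3). Count: 2.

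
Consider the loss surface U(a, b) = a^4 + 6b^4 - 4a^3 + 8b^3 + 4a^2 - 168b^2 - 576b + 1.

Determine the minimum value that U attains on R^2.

-2943

U(a,b) separates as P(a) + Q(b) + 1, so its minimum is min P + min Q + 1.
P'(a) = 4a(a - 2)(a - 1) vanishes at a ∈ {0, 1, 2}; Q'(b) = 24(b - 4)(b + 2)(b + 3) vanishes at b ∈ {-3, -2, 4}.
Local minima of P (where P''>0): P(0)=0, P(2)=0. Local minima of Q: Q(-3)=486, Q(4)=-2944.
So the global minimum of U is P(0) + Q(4) + 1 = 0 − 2944 + 1 = -2943, attained at (0, 4).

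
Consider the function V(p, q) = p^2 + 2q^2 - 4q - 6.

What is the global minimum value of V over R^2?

-8

V(p,q) separates as A(p) + B(q) − 6, so its minimum is min A + min B − 6.
A'(p) = 2p vanishes at p ∈ {0}; B'(q) = 4q - 4 vanishes at q ∈ {1}.
Local minima of A (where A''>0): A(0)=0. Local minima of B: B(1)=-2.
So the global minimum of V is A(0) + B(1) − 6 = 0 − 2 − 6 = -8, attained at (0, 1).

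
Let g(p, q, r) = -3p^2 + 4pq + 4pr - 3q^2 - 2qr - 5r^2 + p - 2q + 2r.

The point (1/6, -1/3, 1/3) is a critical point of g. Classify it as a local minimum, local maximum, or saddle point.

local maximum

The Hessian is constant: H = [[-6, 4, 4], [4, -6, -2], [4, -2, -10]].
Leading principal minors: Δ₁ = -6, Δ₂ = 20, Δ₃ = -144.
The minors alternate sign starting negative (−, +, −), so H is negative definite: a local maximum.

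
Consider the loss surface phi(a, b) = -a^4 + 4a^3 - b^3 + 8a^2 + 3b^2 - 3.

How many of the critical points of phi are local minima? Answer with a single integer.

1

phi separates as a function of a plus a function of b, so ∇phi=0 decouples.
∂phi/∂a = -4a(a - 4)(a + 1) = 0 at a ∈ {-1, 0, 4}; ∂phi/∂b = -3b(b - 2) = 0 at b ∈ {0, 2}.
The Hessian is diagonal: diag(phi_aa, phi_bb). Second derivatives: phi_aa(-1)=-20, phi_aa(0)=16, phi_aa(4)=-80; phi_bb(0)=6, phi_bb(2)=-6.
Local minima occur where both diagonal entries positive: (0, 0). Count: 1.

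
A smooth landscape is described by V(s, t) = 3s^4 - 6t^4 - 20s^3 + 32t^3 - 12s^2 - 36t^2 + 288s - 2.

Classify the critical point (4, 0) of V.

The mixed partial ∂²V/∂s∂t is 0, so the Hessian at any point is diag(V_ss, V_tt) = diag(12(3s^2 - 10s - 2), 24(-3t^2 + 8t - 3)).
At (4, 0): H = diag(72, -72).
The eigenvalues have opposite signs, so H is indefinite: a saddle point.

saddle point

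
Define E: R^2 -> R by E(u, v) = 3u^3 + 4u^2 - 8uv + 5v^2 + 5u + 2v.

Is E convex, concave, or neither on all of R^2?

neither

The term 3u^3 is cubic, so the Hessian is not constant.
∂²E/∂u² = 18u + 8, which takes both signs as u varies (negative for sufficiently negative u). A diagonal entry of the Hessian changing sign means the Hessian is neither positive- nor negative-semidefinite on all of R^2.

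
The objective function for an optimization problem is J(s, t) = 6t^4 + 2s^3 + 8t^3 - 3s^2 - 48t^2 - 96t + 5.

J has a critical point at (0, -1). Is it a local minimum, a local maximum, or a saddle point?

local maximum

The mixed partial ∂²J/∂s∂t is 0, so the Hessian at any point is diag(J_ss, J_tt) = diag(6(2s - 1), 24(3t^2 + 2t - 4)).
At (0, -1): H = diag(-6, -72).
Both eigenvalues are negative, so H is negative definite: a local maximum.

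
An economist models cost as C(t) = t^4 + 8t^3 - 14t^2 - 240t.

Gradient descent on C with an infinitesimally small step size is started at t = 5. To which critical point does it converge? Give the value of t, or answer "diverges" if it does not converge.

3

C'(t) = 4(t - 3)(t + 4)(t + 5), so C'(5) = 720.
Gradient descent moves in the -C' direction, i.e. t is decreasing.
The nearest critical point in that direction is t = 3, where C'' = 224 > 0 (a local minimum). The iterate converges there.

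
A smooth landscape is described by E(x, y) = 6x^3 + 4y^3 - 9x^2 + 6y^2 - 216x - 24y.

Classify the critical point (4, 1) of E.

local minimum

The mixed partial ∂²E/∂x∂y is 0, so the Hessian at any point is diag(E_xx, E_yy) = diag(18(2x - 1), 12(2y + 1)).
At (4, 1): H = diag(126, 36).
Both eigenvalues are positive, so H is positive definite: a local minimum.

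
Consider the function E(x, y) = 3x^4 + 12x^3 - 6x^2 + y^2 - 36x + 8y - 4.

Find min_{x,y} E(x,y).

E(x,y) separates as P(x) + Q(y) − 4, so its minimum is min P + min Q − 4.
P'(x) = 12(x - 1)(x + 1)(x + 3) vanishes at x ∈ {-3, -1, 1}; Q'(y) = 2y + 8 vanishes at y ∈ {-4}.
Local minima of P (where P''>0): P(-3)=-27, P(1)=-27. Local minima of Q: Q(-4)=-16.
So the global minimum of E is P(-3) + Q(-4) − 4 = -27 − 16 − 4 = -47, attained at (-3, -4).

-47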